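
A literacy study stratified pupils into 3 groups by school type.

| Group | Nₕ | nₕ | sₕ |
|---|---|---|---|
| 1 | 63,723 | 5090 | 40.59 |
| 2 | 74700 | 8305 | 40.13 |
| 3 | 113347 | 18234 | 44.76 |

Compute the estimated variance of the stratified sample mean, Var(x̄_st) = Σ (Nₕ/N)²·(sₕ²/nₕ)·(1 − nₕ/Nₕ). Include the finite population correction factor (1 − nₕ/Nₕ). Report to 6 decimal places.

N = 251770; Wₕ = Nₕ/N.
group 1: (63723/251770)²·40.59²/5090·(1 − 5090/63723) = 0.019078784
group 2: (74700/251770)²·40.13²/8305·(1 − 8305/74700) = 0.015172135
group 3: (113347/251770)²·44.76²/18234·(1 − 18234/113347) = 0.018687025
Sum = 0.052937944 → 0.052938.

0.052938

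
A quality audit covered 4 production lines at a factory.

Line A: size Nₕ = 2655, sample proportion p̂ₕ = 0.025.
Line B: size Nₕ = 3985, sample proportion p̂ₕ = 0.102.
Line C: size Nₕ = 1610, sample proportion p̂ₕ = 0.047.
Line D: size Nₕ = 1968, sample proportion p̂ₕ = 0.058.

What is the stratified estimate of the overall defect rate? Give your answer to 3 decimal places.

Wₕ = Nₕ/N with N = 10218: 0.2598, 0.3900, 0.1576, 0.1926.
p̂_st = 0.2598·0.025 + 0.3900·0.102 + 0.1576·0.047 + 0.1926·0.058 ≈ 0.06485... → 0.065.

0.065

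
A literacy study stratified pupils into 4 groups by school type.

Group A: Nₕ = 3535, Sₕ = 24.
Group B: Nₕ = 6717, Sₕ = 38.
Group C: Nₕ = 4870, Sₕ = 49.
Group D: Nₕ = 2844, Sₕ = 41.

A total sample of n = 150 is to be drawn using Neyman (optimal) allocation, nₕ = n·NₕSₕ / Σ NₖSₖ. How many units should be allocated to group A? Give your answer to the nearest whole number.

A: NₕSₕ = 3535·24 = 84840
B: NₕSₕ = 6717·38 = 255246
C: NₕSₕ = 4870·49 = 238630
D: NₕSₕ = 2844·41 = 116604
Σ NₕSₕ = 695320.
n_A = 150·84840/695320 = 18.302... → 18.

18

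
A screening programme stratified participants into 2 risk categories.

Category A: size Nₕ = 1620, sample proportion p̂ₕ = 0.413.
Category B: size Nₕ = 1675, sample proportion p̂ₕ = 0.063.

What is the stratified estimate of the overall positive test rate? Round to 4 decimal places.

N = 1620 + 1675 = 3295.
Overall proportion = Σ (Nₕ/N)·p̂ₕ.
Σ Nₕp̂ₕ = 669.06 + 105.525 = 774.585.
774.585 / 3295 = 0.235079... → 0.2351.

0.2351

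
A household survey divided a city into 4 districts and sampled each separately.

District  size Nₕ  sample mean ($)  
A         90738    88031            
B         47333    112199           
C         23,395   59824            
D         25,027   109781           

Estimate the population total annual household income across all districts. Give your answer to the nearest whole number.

17445543712

Population total = Σ Nₕ·x̄ₕ (each stratum's size times its mean).
90738·88031 + 47333·112199 + 23395·59824 + 25027·109781 = 7987756878 + 5310715267 + 1399582480 + 2747489087 = 17445543712.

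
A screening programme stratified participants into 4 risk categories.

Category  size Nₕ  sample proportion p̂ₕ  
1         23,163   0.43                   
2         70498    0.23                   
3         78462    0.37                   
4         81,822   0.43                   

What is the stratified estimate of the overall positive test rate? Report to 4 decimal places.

0.3559

N = 23163 + 70498 + 78462 + 81822 = 253945.
Overall proportion = Σ (Nₕ/N)·p̂ₕ.
Σ Nₕp̂ₕ = 9960.09 + 16214.54 + 29030.94 + 35183.46 = 90389.03.
90389.03 / 253945 = 0.355939... → 0.3559.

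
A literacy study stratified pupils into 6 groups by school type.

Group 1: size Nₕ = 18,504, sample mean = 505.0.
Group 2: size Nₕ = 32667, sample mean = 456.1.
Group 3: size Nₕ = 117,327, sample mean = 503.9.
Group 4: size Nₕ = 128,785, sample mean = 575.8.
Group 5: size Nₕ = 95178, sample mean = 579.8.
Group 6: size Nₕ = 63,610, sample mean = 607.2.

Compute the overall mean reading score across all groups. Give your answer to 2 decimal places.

551.07

N = 456071; weights Wₕ = Nₕ/N = (0.0406, 0.0716, 0.2573, 0.2824, 0.2087, 0.1395).
x̄_st = Σ Wₕ·x̄ₕ = 0.0406·505.0 + 0.0716·456.1 + 0.2573·503.9 + 0.2824·575.8 + 0.2087·579.8 + 0.1395·607.2 ≈ 551.0712...
→ 551.07.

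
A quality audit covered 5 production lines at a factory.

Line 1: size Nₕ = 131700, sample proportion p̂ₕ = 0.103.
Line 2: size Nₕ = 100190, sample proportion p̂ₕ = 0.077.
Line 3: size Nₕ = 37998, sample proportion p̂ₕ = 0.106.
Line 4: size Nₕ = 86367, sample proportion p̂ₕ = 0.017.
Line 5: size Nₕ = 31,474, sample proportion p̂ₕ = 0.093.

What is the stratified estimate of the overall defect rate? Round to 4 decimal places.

0.0766

Wₕ = Nₕ/N with N = 387729: 0.3397, 0.2584, 0.0980, 0.2228, 0.0812.
p̂_st = 0.3397·0.103 + 0.2584·0.077 + 0.0980·0.106 + 0.2228·0.017 + 0.0812·0.093 ≈ 0.076607... → 0.0766.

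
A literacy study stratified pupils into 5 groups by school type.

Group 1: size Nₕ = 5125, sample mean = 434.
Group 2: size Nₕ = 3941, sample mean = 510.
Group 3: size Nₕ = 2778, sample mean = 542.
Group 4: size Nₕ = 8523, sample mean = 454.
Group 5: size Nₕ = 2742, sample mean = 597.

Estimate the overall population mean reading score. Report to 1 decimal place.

N = 23109; weights Wₕ = Nₕ/N = (0.2218, 0.1705, 0.1202, 0.3688, 0.1187).
x̄_st = Σ Wₕ·x̄ₕ = 0.2218·434 + 0.1705·510 + 0.1202·542 + 0.3688·454 + 0.1187·597 ≈ 486.661...
→ 486.7.

486.7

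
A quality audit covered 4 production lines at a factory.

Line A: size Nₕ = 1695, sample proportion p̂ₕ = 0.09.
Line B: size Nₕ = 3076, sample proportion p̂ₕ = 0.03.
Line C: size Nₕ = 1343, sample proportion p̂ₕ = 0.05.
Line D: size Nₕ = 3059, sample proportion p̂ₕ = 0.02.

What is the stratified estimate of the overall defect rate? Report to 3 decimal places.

N = 1695 + 3076 + 1343 + 3059 = 9173.
Overall proportion = Σ (Nₕ/N)·p̂ₕ.
Σ Nₕp̂ₕ = 152.55 + 92.28 + 67.15 + 61.18 = 373.16.
373.16 / 9173 = 0.04068... → 0.041.

0.041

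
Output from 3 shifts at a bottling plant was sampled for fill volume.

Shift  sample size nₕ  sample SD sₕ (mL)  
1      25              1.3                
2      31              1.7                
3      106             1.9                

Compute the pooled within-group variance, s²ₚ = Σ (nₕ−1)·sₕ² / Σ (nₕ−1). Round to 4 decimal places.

1: (25−1)·1.3² = 24·1.69 = 40.56
2: (31−1)·1.7² = 30·2.89 = 86.7
3: (106−1)·1.9² = 105·3.61 = 379.05
Numerator = 506.31; denominator = Σ(nₕ−1) = 159.
s²ₚ = 506.31/159 = 3.184340... → 3.1843.

3.1843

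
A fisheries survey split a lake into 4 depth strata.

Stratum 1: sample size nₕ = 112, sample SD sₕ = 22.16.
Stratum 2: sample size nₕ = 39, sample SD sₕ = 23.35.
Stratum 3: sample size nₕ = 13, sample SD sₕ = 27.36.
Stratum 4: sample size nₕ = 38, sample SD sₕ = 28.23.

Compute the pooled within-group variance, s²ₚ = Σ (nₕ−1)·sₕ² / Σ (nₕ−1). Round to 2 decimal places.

1: (112−1)·22.16² = 111·491.0656 = 54508.2816
2: (39−1)·23.35² = 38·545.2225 = 20718.455
3: (13−1)·27.36² = 12·748.5696 = 8982.8352
4: (38−1)·28.23² = 37·796.9329 = 29486.5173
Numerator = 113696.0891; denominator = Σ(nₕ−1) = 198.
s²ₚ = 113696.0891/198 = 574.2227... → 574.22.

574.22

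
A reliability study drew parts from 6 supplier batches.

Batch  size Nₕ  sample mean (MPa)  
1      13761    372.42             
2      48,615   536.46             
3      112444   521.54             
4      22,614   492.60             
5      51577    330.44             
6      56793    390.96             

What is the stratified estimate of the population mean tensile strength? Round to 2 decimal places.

x̄_st = (Σ Nₕx̄ₕ) / (Σ Nₕ) = (13761·372.42 + 48615·536.46 + 112444·521.54 + 22614·492.60 + 51577·330.44 + 56793·390.96) / 305804
= 140235469.84 / 305804 = 458.5796... → 458.58.

458.58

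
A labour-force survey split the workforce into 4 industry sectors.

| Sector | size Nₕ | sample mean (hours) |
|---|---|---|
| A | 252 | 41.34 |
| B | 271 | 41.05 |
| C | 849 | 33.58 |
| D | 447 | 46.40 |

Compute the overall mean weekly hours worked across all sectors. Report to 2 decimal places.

x̄_st = (Σ Nₕx̄ₕ) / (Σ Nₕ) = (252·41.34 + 271·41.05 + 849·33.58 + 447·46.40) / 1819
= 70792.45 / 1819 = 38.9183... → 38.92.

38.92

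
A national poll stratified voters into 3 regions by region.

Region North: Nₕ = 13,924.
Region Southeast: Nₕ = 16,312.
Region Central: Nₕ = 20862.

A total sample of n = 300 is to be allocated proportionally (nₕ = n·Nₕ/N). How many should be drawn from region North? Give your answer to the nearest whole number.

Share of region North = 13924/51098 = 0.27250.
Allocate 300 × 0.27250 = 81.749... → 82.

82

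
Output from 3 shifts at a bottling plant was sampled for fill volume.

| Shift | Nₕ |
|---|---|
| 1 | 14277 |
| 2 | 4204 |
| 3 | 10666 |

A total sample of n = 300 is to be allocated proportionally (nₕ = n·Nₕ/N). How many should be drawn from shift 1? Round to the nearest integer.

147

Share of shift 1 = 14277/29147 = 0.48983.
Allocate 300 × 0.48983 = 146.948... → 147.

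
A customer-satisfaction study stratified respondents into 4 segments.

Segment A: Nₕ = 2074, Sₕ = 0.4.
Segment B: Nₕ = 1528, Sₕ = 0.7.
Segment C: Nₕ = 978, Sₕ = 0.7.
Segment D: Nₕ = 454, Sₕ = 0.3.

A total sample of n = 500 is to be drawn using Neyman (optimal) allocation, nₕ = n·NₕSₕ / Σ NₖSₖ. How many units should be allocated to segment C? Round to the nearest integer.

126

Σ NₕSₕ = 2074·0.4 + 1528·0.7 + 978·0.7 + 454·0.3 = 2720.
Share for C: 684.6/2720 = 0.25169.
n_C = 500 × 0.25169 = 125.846... → 126.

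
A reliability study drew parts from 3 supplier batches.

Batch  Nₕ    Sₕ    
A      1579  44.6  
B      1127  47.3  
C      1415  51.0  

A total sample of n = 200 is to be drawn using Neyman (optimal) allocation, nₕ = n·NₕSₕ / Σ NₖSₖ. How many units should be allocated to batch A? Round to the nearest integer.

Σ NₕSₕ = 1579·44.6 + 1127·47.3 + 1415·51.0 = 195895.5.
Share for A: 70423.4/195895.5 = 0.35949.
n_A = 200 × 0.35949 = 71.899... → 72.

72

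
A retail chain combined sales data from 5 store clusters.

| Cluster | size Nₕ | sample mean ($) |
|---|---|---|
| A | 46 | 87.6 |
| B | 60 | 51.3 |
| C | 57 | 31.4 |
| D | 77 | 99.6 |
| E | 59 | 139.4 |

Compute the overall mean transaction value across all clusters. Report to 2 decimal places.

82.91

N = 299; weights Wₕ = Nₕ/N = (0.1538, 0.2007, 0.1906, 0.2575, 0.1973).
x̄_st = Σ Wₕ·x̄ₕ = 0.1538·87.6 + 0.2007·51.3 + 0.1906·31.4 + 0.2575·99.6 + 0.1973·139.4 ≈ 82.9137...
→ 82.91.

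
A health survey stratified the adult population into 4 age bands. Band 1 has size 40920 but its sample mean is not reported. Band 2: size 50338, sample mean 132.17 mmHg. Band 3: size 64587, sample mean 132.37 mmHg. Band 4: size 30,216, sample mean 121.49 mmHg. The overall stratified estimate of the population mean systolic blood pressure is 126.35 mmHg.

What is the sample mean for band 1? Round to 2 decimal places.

113.28

N = 40920 + 50338 + 64587 + 30216 = 186061.
Overall total = μ·N = 126.35·186061 = 23508807.35.
Subtract the known strata: 50338·132.17 + 64587·132.37 + 30216·121.49 = 18873496.49.
Remaining total for band 1: 23508807.35 − 18873496.49 = 4635310.86.
Divide by its size: 4635310.86 / 40920 = 113.2774... → 113.28.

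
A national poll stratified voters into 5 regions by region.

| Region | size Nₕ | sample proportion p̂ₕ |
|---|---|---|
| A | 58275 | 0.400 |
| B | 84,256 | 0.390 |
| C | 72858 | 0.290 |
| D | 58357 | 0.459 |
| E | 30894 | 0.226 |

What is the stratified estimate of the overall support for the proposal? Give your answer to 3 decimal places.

Wₕ = Nₕ/N with N = 304640: 0.1913, 0.2766, 0.2392, 0.1916, 0.1014.
p̂_st = 0.1913·0.400 + 0.2766·0.390 + 0.2392·0.290 + 0.1916·0.459 + 0.1014·0.226 ≈ 0.36458... → 0.365.

0.365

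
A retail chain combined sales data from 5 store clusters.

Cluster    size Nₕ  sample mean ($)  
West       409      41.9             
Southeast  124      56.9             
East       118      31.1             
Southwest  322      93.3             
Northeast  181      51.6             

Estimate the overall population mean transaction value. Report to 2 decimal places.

58.27

x̄_st = (Σ Nₕx̄ₕ) / (Σ Nₕ) = (409·41.9 + 124·56.9 + 118·31.1 + 322·93.3 + 181·51.6) / 1154
= 67244.7 / 1154 = 58.2710... → 58.27.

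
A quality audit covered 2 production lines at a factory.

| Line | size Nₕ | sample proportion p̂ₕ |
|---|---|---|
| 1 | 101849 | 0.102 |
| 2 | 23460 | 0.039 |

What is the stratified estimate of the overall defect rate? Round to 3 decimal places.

0.090

N = 101849 + 23460 = 125309.
Overall proportion = Σ (Nₕ/N)·p̂ₕ.
Σ Nₕp̂ₕ = 10388.598 + 914.94 = 11303.538.
11303.538 / 125309 = 0.09021... → 0.090.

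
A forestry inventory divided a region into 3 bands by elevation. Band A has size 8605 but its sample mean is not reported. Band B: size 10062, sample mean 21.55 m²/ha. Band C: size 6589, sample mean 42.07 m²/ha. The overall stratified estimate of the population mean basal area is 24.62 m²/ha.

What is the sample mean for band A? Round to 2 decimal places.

14.85

N = 8605 + 10062 + 6589 = 25256.
Overall total = μ·N = 24.62·25256 = 621802.72.
Subtract the known strata: 10062·21.55 + 6589·42.07 = 494035.33.
Remaining total for band A: 621802.72 − 494035.33 = 127767.39.
Divide by its size: 127767.39 / 8605 = 14.8480... → 14.85.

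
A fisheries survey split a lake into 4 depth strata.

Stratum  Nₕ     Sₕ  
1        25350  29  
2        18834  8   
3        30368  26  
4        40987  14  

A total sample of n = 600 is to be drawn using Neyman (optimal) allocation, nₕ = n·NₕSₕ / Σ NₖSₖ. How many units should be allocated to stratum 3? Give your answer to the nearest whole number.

211

1: NₕSₕ = 25350·29 = 735150
2: NₕSₕ = 18834·8 = 150672
3: NₕSₕ = 30368·26 = 789568
4: NₕSₕ = 40987·14 = 573818
Σ NₕSₕ = 2249208.
n_3 = 600·789568/2249208 = 210.626... → 211.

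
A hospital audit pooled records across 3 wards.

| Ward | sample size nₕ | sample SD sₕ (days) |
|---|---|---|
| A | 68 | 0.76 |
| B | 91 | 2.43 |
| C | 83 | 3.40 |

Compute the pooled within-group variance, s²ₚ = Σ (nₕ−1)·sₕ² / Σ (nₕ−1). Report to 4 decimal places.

Degrees of freedom: 67 + 90 + 82 = 239.
Σ(nₕ−1)sₕ² = 67·0.5776 + 90·5.9049 + 82·11.56 = 1518.0602.
s²ₚ = 1518.0602 / 239 = 6.351716... → 6.3517.

6.3517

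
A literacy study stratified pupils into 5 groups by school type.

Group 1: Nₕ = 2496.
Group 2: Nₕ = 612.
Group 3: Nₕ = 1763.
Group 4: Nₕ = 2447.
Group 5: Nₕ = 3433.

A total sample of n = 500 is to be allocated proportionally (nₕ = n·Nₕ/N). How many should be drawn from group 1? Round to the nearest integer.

N = 2496 + 612 + 1763 + 2447 + 3433 = 10751.
n_1 = 500·2496/10751 = 116.082... → 116.

116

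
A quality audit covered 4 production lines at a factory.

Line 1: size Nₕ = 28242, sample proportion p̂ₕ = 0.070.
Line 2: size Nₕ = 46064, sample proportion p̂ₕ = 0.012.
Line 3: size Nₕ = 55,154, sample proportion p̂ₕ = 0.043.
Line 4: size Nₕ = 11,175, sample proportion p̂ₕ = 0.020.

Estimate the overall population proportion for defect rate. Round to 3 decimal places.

Wₕ = Nₕ/N with N = 140635: 0.2008, 0.3275, 0.3922, 0.0795.
p̂_st = 0.2008·0.070 + 0.3275·0.012 + 0.3922·0.043 + 0.0795·0.020 ≈ 0.03644... → 0.036.

0.036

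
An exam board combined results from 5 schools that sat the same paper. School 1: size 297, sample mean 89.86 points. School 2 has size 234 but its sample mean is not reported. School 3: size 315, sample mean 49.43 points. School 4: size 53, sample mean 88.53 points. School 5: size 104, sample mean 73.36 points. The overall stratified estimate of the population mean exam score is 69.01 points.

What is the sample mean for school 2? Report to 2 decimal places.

62.55

N = 297 + 234 + 315 + 53 + 104 = 1003.
Overall total = μ·N = 69.01·1003 = 69217.03.
Subtract the known strata: 297·89.86 + 315·49.43 + 53·88.53 + 104·73.36 = 54580.4.
Remaining total for school 2: 69217.03 − 54580.4 = 14636.63.
Divide by its size: 14636.63 / 234 = 62.5497... → 62.55.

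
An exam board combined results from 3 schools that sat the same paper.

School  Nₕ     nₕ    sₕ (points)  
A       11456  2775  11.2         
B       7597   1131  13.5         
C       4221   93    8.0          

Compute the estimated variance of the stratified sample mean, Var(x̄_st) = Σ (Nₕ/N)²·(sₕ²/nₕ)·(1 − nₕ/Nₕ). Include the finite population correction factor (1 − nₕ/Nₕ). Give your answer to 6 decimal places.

0.045049

N = 23274; Wₕ = Nₕ/N.
school A: (11456/23274)²·11.2²/2775·(1 − 2775/11456) = 0.008299153
school B: (7597/23274)²·13.5²/1131·(1 − 1131/7597) = 0.014613044
school C: (4221/23274)²·8.0²/93·(1 − 93/4221) = 0.022136554
Sum = 0.045048751 → 0.045049.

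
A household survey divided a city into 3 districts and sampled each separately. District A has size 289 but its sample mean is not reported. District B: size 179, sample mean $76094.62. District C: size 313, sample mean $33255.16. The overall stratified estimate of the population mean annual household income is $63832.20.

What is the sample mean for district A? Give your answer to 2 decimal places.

Σ Nₕx̄ₕ = N·μ, so 289·x̄_A = 781·63832.20 − (179·76094.62 + 313·33255.16).
= 49852948.2 − 24029802.06 = 25823146.14.
x̄_A = 25823146.14 / 289 = 89353.4469... → 89353.45.

89353.45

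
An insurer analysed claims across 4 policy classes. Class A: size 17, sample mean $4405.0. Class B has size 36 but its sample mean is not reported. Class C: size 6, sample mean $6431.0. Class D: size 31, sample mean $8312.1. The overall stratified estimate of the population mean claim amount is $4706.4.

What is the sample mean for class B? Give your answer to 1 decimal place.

Σ Nₕx̄ₕ = N·μ, so 36·x̄_B = 90·4706.4 − (17·4405.0 + 6·6431.0 + 31·8312.1).
= 423576 − 371146.1 = 52429.9.
x̄_B = 52429.9 / 36 = 1456.386... → 1456.4.

1456.4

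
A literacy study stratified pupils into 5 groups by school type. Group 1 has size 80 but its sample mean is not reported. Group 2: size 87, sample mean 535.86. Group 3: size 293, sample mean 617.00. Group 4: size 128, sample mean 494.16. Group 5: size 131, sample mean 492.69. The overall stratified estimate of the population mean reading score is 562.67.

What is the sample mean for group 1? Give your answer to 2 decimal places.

N = 80 + 87 + 293 + 128 + 131 = 719.
Overall total = μ·N = 562.67·719 = 404559.73.
Subtract the known strata: 87·535.86 + 293·617.00 + 128·494.16 + 131·492.69 = 355195.69.
Remaining total for group 1: 404559.73 − 355195.69 = 49364.04.
Divide by its size: 49364.04 / 80 = 617.0505 → 617.05.

617.05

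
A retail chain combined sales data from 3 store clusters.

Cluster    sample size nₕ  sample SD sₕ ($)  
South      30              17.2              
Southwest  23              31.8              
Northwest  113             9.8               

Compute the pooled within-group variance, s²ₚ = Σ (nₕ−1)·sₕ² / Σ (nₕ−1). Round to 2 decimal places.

255.11

South: (30−1)·17.2² = 29·295.84 = 8579.36
Southwest: (23−1)·31.8² = 22·1011.24 = 22247.28
Northwest: (113−1)·9.8² = 112·96.04 = 10756.48
Numerator = 41583.12; denominator = Σ(nₕ−1) = 163.
s²ₚ = 41583.12/163 = 255.1112... → 255.11.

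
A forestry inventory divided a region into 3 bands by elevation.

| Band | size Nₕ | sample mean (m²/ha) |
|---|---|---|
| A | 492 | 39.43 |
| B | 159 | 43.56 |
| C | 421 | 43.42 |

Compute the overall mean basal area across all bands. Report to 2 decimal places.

41.61

N = 1072; weights Wₕ = Nₕ/N = (0.4590, 0.1483, 0.3927).
x̄_st = Σ Wₕ·x̄ₕ = 0.4590·39.43 + 0.1483·43.56 + 0.3927·43.42 ≈ 41.6095...
→ 41.61.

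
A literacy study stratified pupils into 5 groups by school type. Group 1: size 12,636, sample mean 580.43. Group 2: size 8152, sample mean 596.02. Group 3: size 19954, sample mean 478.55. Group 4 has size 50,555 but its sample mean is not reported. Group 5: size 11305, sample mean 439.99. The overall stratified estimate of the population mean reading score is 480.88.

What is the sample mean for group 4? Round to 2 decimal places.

447.49

N = 12636 + 8152 + 19954 + 50555 + 11305 = 102602.
Overall total = μ·N = 480.88·102602 = 49339249.76.
Subtract the known strata: 12636·580.43 + 8152·596.02 + 19954·478.55 + 11305·439.99 = 26716142.17.
Remaining total for group 4: 49339249.76 − 26716142.17 = 22623107.59.
Divide by its size: 22623107.59 / 50555 = 447.4950... → 447.49.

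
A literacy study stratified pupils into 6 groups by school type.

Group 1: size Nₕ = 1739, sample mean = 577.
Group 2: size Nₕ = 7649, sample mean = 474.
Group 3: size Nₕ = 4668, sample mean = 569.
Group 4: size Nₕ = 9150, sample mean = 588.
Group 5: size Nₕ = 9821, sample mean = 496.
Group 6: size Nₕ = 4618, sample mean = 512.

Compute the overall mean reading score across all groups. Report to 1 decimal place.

N = 37645; weights Wₕ = Nₕ/N = (0.0462, 0.2032, 0.1240, 0.2431, 0.2609, 0.1227).
x̄_st = Σ Wₕ·x̄ₕ = 0.0462·577 + 0.2032·474 + 0.1240·569 + 0.2431·588 + 0.2609·496 + 0.1227·512 ≈ 528.648...
→ 528.6.

528.6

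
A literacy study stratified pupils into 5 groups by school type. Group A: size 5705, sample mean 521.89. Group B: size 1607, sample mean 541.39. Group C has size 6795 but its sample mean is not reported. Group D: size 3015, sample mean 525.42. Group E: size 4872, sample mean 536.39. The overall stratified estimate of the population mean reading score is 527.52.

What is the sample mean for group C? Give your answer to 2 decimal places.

Σ Nₕx̄ₕ = N·μ, so 6795·x̄_C = 21994·527.52 − (5705·521.89 + 1607·541.39 + 3015·525.42 + 4872·536.39).
= 11602274.88 − 8044829.56 = 3557445.32.
x̄_C = 3557445.32 / 6795 = 523.5387... → 523.54.

523.54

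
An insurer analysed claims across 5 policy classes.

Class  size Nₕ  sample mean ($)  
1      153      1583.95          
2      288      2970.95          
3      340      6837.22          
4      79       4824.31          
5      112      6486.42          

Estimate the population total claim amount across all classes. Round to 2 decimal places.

4530232.28

1: 153·1583.95 = 242344.35
2: 288·2970.95 = 855633.6
3: 340·6837.22 = 2324654.8
4: 79·4824.31 = 381120.49
5: 112·6486.42 = 726479.04
τ̂ = Σ Nₕx̄ₕ = 4530232.28.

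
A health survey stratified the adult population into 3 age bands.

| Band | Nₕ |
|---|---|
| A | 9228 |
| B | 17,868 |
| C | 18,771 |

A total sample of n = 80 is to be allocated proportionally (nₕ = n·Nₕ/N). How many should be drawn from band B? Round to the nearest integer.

31

Share of band B = 17868/45867 = 0.38956.
Allocate 80 × 0.38956 = 31.165... → 31.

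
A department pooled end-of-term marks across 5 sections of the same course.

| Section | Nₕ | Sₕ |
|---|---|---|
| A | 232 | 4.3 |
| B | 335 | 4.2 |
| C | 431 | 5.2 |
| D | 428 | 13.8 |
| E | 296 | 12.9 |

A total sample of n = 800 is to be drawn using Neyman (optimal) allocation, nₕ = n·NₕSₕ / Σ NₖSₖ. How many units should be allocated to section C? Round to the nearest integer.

Σ NₕSₕ = 232·4.3 + 335·4.2 + 431·5.2 + 428·13.8 + 296·12.9 = 14370.6.
Share for C: 2241.2/14370.6 = 0.15596.
n_C = 800 × 0.15596 = 124.766... → 125.

125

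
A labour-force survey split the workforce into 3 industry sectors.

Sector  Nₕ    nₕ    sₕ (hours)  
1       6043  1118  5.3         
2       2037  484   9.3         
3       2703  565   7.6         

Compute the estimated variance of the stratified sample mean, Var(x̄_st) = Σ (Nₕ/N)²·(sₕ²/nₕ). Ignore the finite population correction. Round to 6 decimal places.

0.020692

N = 10783; Wₕ = Nₕ/N.
sector 1: (6043/10783)²·5.3²/1118 = 0.007891070
sector 2: (2037/10783)²·9.3²/484 = 0.006377102
sector 3: (2703/10783)²·7.6²/565 = 0.006423794
Sum = 0.020691967 → 0.020692.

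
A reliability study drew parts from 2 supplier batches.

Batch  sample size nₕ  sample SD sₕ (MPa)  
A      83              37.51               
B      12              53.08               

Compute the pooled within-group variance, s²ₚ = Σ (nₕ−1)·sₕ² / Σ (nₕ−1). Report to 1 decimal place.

A: (83−1)·37.51² = 82·1407.0001 = 115374.0082
B: (12−1)·53.08² = 11·2817.4864 = 30992.3504
Numerator = 146366.3586; denominator = Σ(nₕ−1) = 93.
s²ₚ = 146366.3586/93 = 1573.832... → 1573.8.

1573.8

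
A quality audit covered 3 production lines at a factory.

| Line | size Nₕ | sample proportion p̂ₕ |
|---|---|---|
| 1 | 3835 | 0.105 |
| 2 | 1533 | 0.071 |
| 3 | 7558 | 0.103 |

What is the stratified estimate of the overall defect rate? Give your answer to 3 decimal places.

Wₕ = Nₕ/N with N = 12926: 0.2967, 0.1186, 0.5847.
p̂_st = 0.2967·0.105 + 0.1186·0.071 + 0.5847·0.103 ≈ 0.09980... → 0.100.

0.100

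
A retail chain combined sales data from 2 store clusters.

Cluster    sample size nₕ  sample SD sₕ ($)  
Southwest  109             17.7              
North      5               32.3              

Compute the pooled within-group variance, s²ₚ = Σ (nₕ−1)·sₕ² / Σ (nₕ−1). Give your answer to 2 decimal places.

Degrees of freedom: 108 + 4 = 112.
Σ(nₕ−1)sₕ² = 108·313.29 + 4·1043.29 = 38008.48.
s²ₚ = 38008.48 / 112 = 339.3614... → 339.36.

339.36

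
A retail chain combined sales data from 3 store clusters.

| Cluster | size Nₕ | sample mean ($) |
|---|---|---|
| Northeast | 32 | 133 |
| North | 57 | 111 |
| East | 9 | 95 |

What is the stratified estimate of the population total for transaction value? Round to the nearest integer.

Estimate total by summing Nₕ·x̄ₕ over strata.
32·133 + 57·111 + 9·95 = 4256 + 6327 + 855 = 11438.

11438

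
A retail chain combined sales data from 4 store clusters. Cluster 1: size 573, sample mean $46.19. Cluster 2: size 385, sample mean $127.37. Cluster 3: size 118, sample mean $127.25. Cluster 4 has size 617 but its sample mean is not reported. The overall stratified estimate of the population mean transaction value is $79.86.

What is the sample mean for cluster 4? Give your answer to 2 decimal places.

72.42

Σ Nₕx̄ₕ = N·μ, so 617·x̄_4 = 1693·79.86 − (573·46.19 + 385·127.37 + 118·127.25).
= 135202.98 − 90519.82 = 44683.16.
x̄_4 = 44683.16 / 617 = 72.4200... → 72.42.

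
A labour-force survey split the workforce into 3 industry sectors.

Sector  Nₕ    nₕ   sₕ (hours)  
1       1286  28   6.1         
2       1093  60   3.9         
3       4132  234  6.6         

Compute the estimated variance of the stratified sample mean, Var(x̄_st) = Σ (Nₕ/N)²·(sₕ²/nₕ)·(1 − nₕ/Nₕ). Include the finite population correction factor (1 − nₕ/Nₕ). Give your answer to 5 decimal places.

0.12819

N = 6511; Wₕ = Nₕ/N.
sector 1: (1286/6511)²·6.1²/28·(1 − 28/1286) = 0.05071400
sector 2: (1093/6511)²·3.9²/60·(1 − 60/1093) = 0.00675154
sector 3: (4132/6511)²·6.6²/234·(1 − 234/4132) = 0.07072595
Sum = 0.12819149 → 0.12819.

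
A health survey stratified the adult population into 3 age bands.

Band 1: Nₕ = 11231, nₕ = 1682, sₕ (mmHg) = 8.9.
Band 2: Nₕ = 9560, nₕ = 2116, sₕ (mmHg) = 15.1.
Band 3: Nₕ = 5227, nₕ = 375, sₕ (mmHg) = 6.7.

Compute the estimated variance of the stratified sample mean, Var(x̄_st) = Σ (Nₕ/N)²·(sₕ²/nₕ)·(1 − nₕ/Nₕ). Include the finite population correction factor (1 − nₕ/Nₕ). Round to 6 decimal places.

N = 26018. Term for each stratum: Wₕ²sₕ²/nₕ·(1−nₕ/Nₕ).
Var(x̄_st) = 0.007460751 + 0.011328037 + 0.004484808 = 0.023273595 → 0.023274.

0.023274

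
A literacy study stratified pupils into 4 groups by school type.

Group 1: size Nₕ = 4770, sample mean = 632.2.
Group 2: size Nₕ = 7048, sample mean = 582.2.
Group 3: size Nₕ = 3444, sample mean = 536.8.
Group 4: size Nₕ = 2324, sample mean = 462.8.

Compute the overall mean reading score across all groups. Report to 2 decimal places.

571.09

N = 17586; weights Wₕ = Nₕ/N = (0.2712, 0.4008, 0.1958, 0.1322).
x̄_st = Σ Wₕ·x̄ₕ = 0.2712·632.2 + 0.4008·582.2 + 0.1958·536.8 + 0.1322·462.8 ≈ 571.0921...
→ 571.09.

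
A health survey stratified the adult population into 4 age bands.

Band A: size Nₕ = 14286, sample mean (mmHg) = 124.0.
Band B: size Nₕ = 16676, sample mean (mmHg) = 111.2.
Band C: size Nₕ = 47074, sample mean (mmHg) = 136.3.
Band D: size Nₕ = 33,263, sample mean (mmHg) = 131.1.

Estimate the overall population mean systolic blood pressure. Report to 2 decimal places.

129.41

x̄_st = (Σ Nₕx̄ₕ) / (Σ Nₕ) = (14286·124.0 + 16676·111.2 + 47074·136.3 + 33263·131.1) / 111299
= 14402800.7 / 111299 = 129.4064... → 129.41.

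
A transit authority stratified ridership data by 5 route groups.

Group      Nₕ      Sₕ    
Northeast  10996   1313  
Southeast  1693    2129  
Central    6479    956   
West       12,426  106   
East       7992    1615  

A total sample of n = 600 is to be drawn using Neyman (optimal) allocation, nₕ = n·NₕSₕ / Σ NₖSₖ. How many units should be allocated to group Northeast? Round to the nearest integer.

Σ NₕSₕ = 10996·1313 + 1693·2129 + 6479·956 + 12426·106 + 7992·1615 = 38460305.
Share for Northeast: 14437748/38460305 = 0.37539.
n_Northeast = 600 × 0.37539 = 225.236... → 225.

225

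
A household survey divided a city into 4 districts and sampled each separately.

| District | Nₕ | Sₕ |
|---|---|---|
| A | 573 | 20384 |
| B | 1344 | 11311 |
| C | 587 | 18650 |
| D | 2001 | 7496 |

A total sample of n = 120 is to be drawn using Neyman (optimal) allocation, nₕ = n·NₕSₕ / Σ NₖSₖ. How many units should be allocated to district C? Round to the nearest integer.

A: NₕSₕ = 573·20384 = 11680032
B: NₕSₕ = 1344·11311 = 15201984
C: NₕSₕ = 587·18650 = 10947550
D: NₕSₕ = 2001·7496 = 14999496
Σ NₕSₕ = 52829062.
n_C = 120·10947550/52829062 = 24.867... → 25.

25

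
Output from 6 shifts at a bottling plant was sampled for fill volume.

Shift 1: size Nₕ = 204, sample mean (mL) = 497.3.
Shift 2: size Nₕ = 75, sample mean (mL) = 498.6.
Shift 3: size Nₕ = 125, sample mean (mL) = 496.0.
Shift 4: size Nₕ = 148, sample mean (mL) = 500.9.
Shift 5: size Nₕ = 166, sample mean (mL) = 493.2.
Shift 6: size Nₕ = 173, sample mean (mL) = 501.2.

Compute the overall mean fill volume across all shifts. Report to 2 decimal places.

N = 891; weights Wₕ = Nₕ/N = (0.2290, 0.0842, 0.1403, 0.1661, 0.1863, 0.1942).
x̄_st = Σ Wₕ·x̄ₕ = 0.2290·497.3 + 0.0842·498.6 + 0.1403·496.0 + 0.1661·500.9 + 0.1863·493.2 + 0.1942·501.2 ≈ 497.8184...
→ 497.82.

497.82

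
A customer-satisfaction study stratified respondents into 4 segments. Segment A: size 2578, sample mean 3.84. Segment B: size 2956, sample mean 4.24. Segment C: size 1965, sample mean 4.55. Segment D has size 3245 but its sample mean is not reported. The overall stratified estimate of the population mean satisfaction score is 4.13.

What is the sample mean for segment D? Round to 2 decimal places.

Σ Nₕx̄ₕ = N·μ, so 3245·x̄_D = 10744·4.13 − (2578·3.84 + 2956·4.24 + 1965·4.55).
= 44372.72 − 31373.71 = 12999.01.
x̄_D = 12999.01 / 3245 = 4.0059... → 4.01.

4.01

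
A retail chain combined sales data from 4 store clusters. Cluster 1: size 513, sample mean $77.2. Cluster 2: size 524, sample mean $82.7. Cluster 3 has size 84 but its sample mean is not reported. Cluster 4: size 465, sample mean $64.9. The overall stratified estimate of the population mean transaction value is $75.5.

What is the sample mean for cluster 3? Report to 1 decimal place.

Σ Nₕx̄ₕ = N·μ, so 84·x̄_3 = 1586·75.5 − (513·77.2 + 524·82.7 + 465·64.9).
= 119743 − 113116.9 = 6626.1.
x̄_3 = 6626.1 / 84 = 78.882... → 78.9.

78.9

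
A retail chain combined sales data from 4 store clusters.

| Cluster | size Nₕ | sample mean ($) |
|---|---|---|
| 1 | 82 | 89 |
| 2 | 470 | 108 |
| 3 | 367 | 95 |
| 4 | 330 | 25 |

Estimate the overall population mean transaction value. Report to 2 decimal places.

81.00

N = 1249; weights Wₕ = Nₕ/N = (0.0657, 0.3763, 0.2938, 0.2642).
x̄_st = Σ Wₕ·x̄ₕ = 0.0657·89 + 0.3763·108 + 0.2938·95 + 0.2642·25 ≈ 81.0032...
→ 81.00.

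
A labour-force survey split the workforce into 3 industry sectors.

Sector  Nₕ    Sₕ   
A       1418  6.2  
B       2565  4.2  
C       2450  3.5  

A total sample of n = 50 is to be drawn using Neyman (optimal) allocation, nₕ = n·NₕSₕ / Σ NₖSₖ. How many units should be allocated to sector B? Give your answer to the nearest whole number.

A: NₕSₕ = 1418·6.2 = 8791.6
B: NₕSₕ = 2565·4.2 = 10773
C: NₕSₕ = 2450·3.5 = 8575
Σ NₕSₕ = 28139.6.
n_B = 50·10773/28139.6 = 19.142... → 19.

19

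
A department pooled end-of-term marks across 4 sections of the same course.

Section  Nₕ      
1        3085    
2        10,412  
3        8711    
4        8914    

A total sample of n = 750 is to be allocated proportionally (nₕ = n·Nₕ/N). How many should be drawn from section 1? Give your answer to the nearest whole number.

74

N = 3085 + 10412 + 8711 + 8914 = 31122.
n_1 = 750·3085/31122 = 74.345... → 74.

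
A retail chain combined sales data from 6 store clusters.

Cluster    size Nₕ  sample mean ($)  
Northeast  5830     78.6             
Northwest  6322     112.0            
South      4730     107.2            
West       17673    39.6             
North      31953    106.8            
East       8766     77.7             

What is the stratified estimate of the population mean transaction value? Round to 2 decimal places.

x̄_st = (Σ Nₕx̄ₕ) / (Σ Nₕ) = (5830·78.6 + 6322·112.0 + 4730·107.2 + 17673·39.6 + 31953·106.8 + 8766·77.7) / 75274
= 6466907.4 / 75274 = 85.9116... → 85.91.

85.91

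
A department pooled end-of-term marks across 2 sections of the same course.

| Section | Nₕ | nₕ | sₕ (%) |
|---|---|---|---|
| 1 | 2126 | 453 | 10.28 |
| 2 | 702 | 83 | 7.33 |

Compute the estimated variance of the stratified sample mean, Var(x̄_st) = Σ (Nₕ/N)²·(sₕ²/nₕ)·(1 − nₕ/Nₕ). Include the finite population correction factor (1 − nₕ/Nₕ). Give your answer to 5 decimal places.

N = 2828; Wₕ = Nₕ/N.
section 1: (2126/2828)²·10.28²/453·(1 − 453/2126) = 0.10375007
section 2: (702/2828)²·7.33²/83·(1 − 83/702) = 0.03517214
Sum = 0.13892222 → 0.13892.

0.13892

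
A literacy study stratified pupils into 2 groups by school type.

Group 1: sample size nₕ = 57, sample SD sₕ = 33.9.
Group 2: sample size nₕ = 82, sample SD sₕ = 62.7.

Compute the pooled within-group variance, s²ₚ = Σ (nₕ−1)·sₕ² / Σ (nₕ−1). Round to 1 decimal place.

2794.1

Degrees of freedom: 56 + 81 = 137.
Σ(nₕ−1)sₕ² = 56·1149.21 + 81·3931.29 = 382790.25.
s²ₚ = 382790.25 / 137 = 2794.089... → 2794.1.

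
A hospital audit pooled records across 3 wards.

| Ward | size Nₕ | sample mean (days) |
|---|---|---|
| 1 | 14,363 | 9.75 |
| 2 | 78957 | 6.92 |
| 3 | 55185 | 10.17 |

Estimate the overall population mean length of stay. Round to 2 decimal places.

N = 14363 + 78957 + 55185 = 148505.
Overall mean = Σ (Nₕ/N)·x̄ₕ — weight by population share, not a simple average.
Σ Nₕx̄ₕ = 14363·9.75 + 78957·6.92 + 55185·10.17 = 140039.25 + 546382.44 + 561231.45 = 1247653.14.
Divide by N: 1247653.14 / 148505 = 8.4014... → 8.40.

8.40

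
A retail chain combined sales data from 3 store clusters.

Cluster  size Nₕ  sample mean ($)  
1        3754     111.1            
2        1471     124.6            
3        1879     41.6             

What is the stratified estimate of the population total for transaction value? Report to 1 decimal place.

Population total = Σ Nₕ·x̄ₕ (each stratum's size times its mean).
3754·111.1 + 1471·124.6 + 1879·41.6 = 417069.4 + 183286.6 + 78166.4 = 678522.4.

678522.4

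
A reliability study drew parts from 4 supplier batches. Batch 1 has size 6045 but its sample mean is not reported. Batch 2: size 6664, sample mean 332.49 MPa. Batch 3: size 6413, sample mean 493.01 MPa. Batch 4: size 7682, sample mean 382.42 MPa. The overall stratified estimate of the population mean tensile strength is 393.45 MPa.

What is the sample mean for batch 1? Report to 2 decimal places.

369.05

N = 6045 + 6664 + 6413 + 7682 = 26804.
Overall total = μ·N = 393.45·26804 = 10546033.8.
Subtract the known strata: 6664·332.49 + 6413·493.01 + 7682·382.42 = 8315136.93.
Remaining total for batch 1: 10546033.8 − 8315136.93 = 2230896.87.
Divide by its size: 2230896.87 / 6045 = 369.0483... → 369.05.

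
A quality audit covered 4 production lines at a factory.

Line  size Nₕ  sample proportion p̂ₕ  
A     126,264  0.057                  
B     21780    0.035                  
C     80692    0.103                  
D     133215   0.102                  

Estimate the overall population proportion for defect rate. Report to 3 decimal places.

0.082

Wₕ = Nₕ/N with N = 361951: 0.3488, 0.0602, 0.2229, 0.3680.
p̂_st = 0.3488·0.057 + 0.0602·0.035 + 0.2229·0.103 + 0.3680·0.102 ≈ 0.08249... → 0.082.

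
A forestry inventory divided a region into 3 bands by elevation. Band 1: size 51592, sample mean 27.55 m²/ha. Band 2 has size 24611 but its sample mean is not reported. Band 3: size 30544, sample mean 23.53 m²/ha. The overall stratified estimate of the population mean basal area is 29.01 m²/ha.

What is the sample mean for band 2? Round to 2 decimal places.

N = 51592 + 24611 + 30544 = 106747.
Overall total = μ·N = 29.01·106747 = 3096730.47.
Subtract the known strata: 51592·27.55 + 30544·23.53 = 2140059.92.
Remaining total for band 2: 3096730.47 − 2140059.92 = 956670.55.
Divide by its size: 956670.55 / 24611 = 38.8717... → 38.87.

38.87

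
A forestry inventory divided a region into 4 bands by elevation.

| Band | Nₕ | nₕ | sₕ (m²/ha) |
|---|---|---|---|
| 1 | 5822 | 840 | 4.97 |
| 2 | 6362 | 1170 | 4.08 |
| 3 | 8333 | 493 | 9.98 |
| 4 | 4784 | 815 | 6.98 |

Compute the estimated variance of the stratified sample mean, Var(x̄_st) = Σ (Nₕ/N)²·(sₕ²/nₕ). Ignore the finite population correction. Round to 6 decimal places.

0.026509

N = 25301. Term for each stratum: Wₕ²sₕ²/nₕ.
Var(x̄_st) = 0.001557050 + 0.000899594 + 0.021915004 + 0.002137274 = 0.026508922 → 0.026509.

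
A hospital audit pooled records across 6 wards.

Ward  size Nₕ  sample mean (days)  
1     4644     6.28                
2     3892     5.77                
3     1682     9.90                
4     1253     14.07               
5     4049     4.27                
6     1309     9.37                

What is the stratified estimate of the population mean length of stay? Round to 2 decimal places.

6.86

x̄_st = (Σ Nₕx̄ₕ) / (Σ Nₕ) = (4644·6.28 + 3892·5.77 + 1682·9.90 + 1253·14.07 + 4049·4.27 + 1309·9.37) / 16829
= 115457.23 / 16829 = 6.8606... → 6.86.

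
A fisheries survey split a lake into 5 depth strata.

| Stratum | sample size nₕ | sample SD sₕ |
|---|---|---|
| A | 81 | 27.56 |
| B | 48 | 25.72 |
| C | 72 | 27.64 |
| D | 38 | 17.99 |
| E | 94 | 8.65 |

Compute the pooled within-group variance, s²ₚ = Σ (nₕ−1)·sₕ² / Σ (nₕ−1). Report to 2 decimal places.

A: (81−1)·27.56² = 80·759.5536 = 60764.288
B: (48−1)·25.72² = 47·661.5184 = 31091.3648
C: (72−1)·27.64² = 71·763.9696 = 54241.8416
D: (38−1)·17.99² = 37·323.6401 = 11974.6837
E: (94−1)·8.65² = 93·74.8225 = 6958.4925
Numerator = 165030.6706; denominator = Σ(nₕ−1) = 328.
s²ₚ = 165030.6706/328 = 503.1423... → 503.14.

503.14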